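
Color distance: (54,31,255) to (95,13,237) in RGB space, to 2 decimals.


d = √[(R₁-R₂)² + (G₁-G₂)² + (B₁-B₂)²]
d = √[(54-95)² + (31-13)² + (255-237)²]
d = √[1681 + 324 + 324]
d = √2329
d ≈ 48.26


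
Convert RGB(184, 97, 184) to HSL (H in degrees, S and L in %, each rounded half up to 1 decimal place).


Normalize: R'=184/255≈0.7216, G'=97/255≈0.3804, B'=184/255≈0.7216
Max=184/255, Min=97/255, Δ=Max-Min=87/255
L = (Max+Min)/2 = (184+97)/510 = 281/510 = 0.55098… → L = 55.1%
L > 0.5 → S = Δ/(2-Max-Min) = 87/(510-184-97) = 87/229 = 0.37991… → S = 38.0%
(the 1/255 factors cancel in S and H, so raw channel differences can be used)
Max is R' → H = 60 × (((G-B)/Δ) mod 6) = 60 × (((97-184)/87) mod 6)
  (-87)/87 = -1; negative, so add 6 → 5
  H = 60 × 5 = 300° → H = 300.0°
= HSL(300.0°, 38.0%, 55.1%)


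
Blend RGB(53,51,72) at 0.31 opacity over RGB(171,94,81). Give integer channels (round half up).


C = α×F + (1-α)×B, with 1-α = 0.69
R: 0.31×53 + 0.69×171 = 16.43 + 117.99 = 134.42 → 134
G: 0.31×51 + 0.69×94 = 15.81 + 64.86 = 80.67 → 81
B: 0.31×72 + 0.69×81 = 22.32 + 55.89 = 78.21 → 78
= RGB(134, 81, 78)


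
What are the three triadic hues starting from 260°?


Triadic: equally spaced at 120° intervals
H1 = 260°
H2 = (260 + 120) mod 360 = 20°
H3 = (260 + 240) mod 360 = 140°
Triadic = 260°, 20°, 140°


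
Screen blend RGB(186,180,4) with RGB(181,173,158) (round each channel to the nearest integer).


Screen: C = 255 - (255-A)×(255-B)/255, rounded to nearest integer
R: 255 - (255-186)×(255-181)/255 = 255 - 5106/255 ≈ 255 - 20.024 = 234.976 → 235
G: 255 - (255-180)×(255-173)/255 = 255 - 6150/255 ≈ 255 - 24.118 = 230.882 → 231
B: 255 - (255-4)×(255-158)/255 = 255 - 24347/255 ≈ 255 - 95.478 = 159.522 → 160
= RGB(235, 231, 160)


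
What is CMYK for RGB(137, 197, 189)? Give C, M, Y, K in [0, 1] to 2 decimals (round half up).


R'=137/255≈0.5373, G'=197/255≈0.7725, B'=189/255≈0.7412
K = 1 - max(R',G',B') = 1 - 197/255 = 58/255 = 0.22745… → 0.23
(1-R'-K)/(1-K) simplifies to (max-R)/max with max = 197:
C = (197-137)/197 = 60/197 = 0.30456… → 0.30
M = (197-197)/197 = 0/197 = 0 → 0.00
Y = (197-189)/197 = 8/197 = 0.04060… → 0.04
= CMYK(0.30, 0.00, 0.04, 0.23)


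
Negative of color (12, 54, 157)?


Invert: (255-R, 255-G, 255-B)
R: 255-12 = 243
G: 255-54 = 201
B: 255-157 = 98
= RGB(243, 201, 98)


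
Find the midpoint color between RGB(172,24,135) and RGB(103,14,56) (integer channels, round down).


Midpoint: each channel = ⌊(C₁+C₂)/2⌋
R: ⌊(172+103)/2⌋ = 137
G: ⌊(24+14)/2⌋ = 19
B: ⌊(135+56)/2⌋ = 95
= RGB(137, 19, 95)


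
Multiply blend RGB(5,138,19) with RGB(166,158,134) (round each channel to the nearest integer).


Multiply: C = A×B/255, rounded to nearest integer
R: 5×166/255 = 830/255 ≈ 3.255 → 3
G: 138×158/255 = 21804/255 ≈ 85.506 → 86
B: 19×134/255 = 2546/255 ≈ 9.984 → 10
= RGB(3, 86, 10)


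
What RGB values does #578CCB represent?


57 → 87 (R)
8C → 140 (G)
CB → 203 (B)
= RGB(87, 140, 203)


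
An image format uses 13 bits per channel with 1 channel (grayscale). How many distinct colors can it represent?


Total bits = 13 bits/channel × 1 channels = 13 bits
Distinct colors = 2^13
= 8,192 colors


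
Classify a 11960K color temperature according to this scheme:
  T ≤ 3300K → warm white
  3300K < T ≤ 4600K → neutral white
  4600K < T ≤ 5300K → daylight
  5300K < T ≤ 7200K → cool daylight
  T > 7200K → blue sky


Temperature: 11960K
11960K > 7200K → blue sky
Classification: blue sky


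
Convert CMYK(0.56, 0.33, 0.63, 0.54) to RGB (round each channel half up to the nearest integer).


R = 255 × (1-C) × (1-K) = 255 × 0.44 × 0.46 = 51.612 → 52
G = 255 × (1-M) × (1-K) = 255 × 0.67 × 0.46 = 78.591 → 79
B = 255 × (1-Y) × (1-K) = 255 × 0.37 × 0.46 = 43.401 → 43
= RGB(52, 79, 43)


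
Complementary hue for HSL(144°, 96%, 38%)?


Complement = opposite side of color wheel = hue + 180°
H' = (144 + 180) mod 360 = 324°
S and L unchanged.
= HSL(324°, 96%, 38%)


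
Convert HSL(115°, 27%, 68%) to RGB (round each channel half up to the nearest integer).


H=115°, S=0.27, L=0.68
C = (1-|2L-1|)×S = (1-|0.36|)×0.27 = 0.1728
H' = H/60 = 115/60 ≈ 1.9167; X = C×(1-|H' mod 2 - 1|) = 0.0144
m = L - C/2 = 0.68 - 0.0864 = 0.5936
Sector ⌊H'⌋ = 1 → (R',G',B') = (0.0144, 0.1728, 0.0)
RGB = ((R'+m)×255, (G'+m)×255, (B'+m)×255) = (155.04, 195.432, 151.368)
Round half up → RGB(155, 195, 151)


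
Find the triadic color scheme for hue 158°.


Triadic: equally spaced at 120° intervals
H1 = 158°
H2 = (158 + 120) mod 360 = 278°
H3 = (158 + 240) mod 360 = 38°
Triadic = 158°, 278°, 38°


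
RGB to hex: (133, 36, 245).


R = 133 → 85 (hex)
G = 36 → 24 (hex)
B = 245 → F5 (hex)
Hex = #8524F5


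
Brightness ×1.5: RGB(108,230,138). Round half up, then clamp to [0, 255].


Multiply each channel by 1.5, round half up, clamp to [0, 255]
R: 108×1.5 = 162
G: 230×1.5 = 345 → clamp → 255
B: 138×1.5 = 207
= RGB(162, 255, 207)


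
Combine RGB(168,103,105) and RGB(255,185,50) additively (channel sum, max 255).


Additive: each channel = min(255, C₁+C₂)
R: 168+255 = 423 → 255
G: 103+185 = 288 → 255
B: 105+50 = 155 → 155
= RGB(255, 255, 155)


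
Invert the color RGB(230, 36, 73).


Invert: (255-R, 255-G, 255-B)
R: 255-230 = 25
G: 255-36 = 219
B: 255-73 = 182
= RGB(25, 219, 182)


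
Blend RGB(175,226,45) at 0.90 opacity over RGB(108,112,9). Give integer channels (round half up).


C = α×F + (1-α)×B, with 1-α = 0.10
R: 0.90×175 + 0.10×108 = 157.50 + 10.80 = 168.30 → 168
G: 0.90×226 + 0.10×112 = 203.40 + 11.20 = 214.60 → 215
B: 0.90×45 + 0.10×9 = 40.50 + 0.90 = 41.40 → 41
= RGB(168, 215, 41)


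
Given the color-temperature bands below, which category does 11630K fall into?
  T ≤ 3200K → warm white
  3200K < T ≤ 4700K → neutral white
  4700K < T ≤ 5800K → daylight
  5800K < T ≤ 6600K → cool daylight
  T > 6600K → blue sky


Temperature: 11630K
11630K > 6600K → blue sky
Classification: blue sky


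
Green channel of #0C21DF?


Color: #0C21DF
R = 0C = 12
G = 21 = 33
B = DF = 223
Green = 33


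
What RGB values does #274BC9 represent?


27 → 39 (R)
4B → 75 (G)
C9 → 201 (B)
= RGB(39, 75, 201)


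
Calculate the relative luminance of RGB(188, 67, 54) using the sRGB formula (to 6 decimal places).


Linearize each channel (sRGB transfer function): c = v/255; c_lin = c/12.92 if c ≤ 0.04045, else ((c+0.055)/1.055)^2.4
  R: 188/255 ≈ 0.737255 > 0.04045 → ((0.737255+0.055)/1.055)^2.4 ≈ 0.502886
  G: 67/255 ≈ 0.262745 > 0.04045 → ((0.262745+0.055)/1.055)^2.4 ≈ 0.056128
  B: 54/255 ≈ 0.211765 > 0.04045 → ((0.211765+0.055)/1.055)^2.4 ≈ 0.036889
R_lin = 0.502886, G_lin = 0.056128, B_lin = 0.036889
L = 0.2126×R + 0.7152×G + 0.0722×B
L = 0.2126×0.502886 + 0.7152×0.056128 + 0.0722×0.036889
L ≈ 0.149720


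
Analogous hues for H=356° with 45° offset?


Base hue: 356°
Left analog: (356 - 45) mod 360 = 311°
Right analog: (356 + 45) mod 360 = 41°
Analogous hues = 311° and 41°


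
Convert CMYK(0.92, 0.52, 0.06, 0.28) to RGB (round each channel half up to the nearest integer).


R = 255 × (1-C) × (1-K) = 255 × 0.08 × 0.72 = 14.688 → 15
G = 255 × (1-M) × (1-K) = 255 × 0.48 × 0.72 = 88.128 → 88
B = 255 × (1-Y) × (1-K) = 255 × 0.94 × 0.72 = 172.584 → 173
= RGB(15, 88, 173)


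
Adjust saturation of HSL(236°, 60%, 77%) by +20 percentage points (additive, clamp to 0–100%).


Original S = 60%
Adjustment = +20 percentage points
New S = 60 + (20) = 80
Clamp to [0, 100] → 80
= HSL(236°, 80%, 77%)


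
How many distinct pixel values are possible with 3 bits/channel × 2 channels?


Total bits = 3 bits/channel × 2 channels = 6 bits
Distinct pixel values = 2^6
= 64 pixel values


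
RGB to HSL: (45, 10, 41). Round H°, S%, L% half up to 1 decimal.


Normalize: R'=45/255≈0.1765, G'=10/255≈0.0392, B'=41/255≈0.1608
Max=45/255, Min=10/255, Δ=Max-Min=35/255
L = (Max+Min)/2 = (45+10)/510 = 55/510 = 0.10784… → L = 10.8%
L ≤ 0.5 → S = Δ/(Max+Min) = 35/(45+10) = 35/55 = 0.63636… → S = 63.6%
(the 1/255 factors cancel in S and H, so raw channel differences can be used)
Max is R' → H = 60 × (((G-B)/Δ) mod 6) = 60 × (((10-41)/35) mod 6)
  (-31)/35 = -0.8857…; negative, so add 6 → 5.1142…
  H = 60 × 5.1142… = 306.857…° → H = 306.9°
= HSL(306.9°, 63.6%, 10.8%)


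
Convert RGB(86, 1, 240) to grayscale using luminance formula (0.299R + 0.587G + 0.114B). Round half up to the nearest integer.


Gray = 0.299×R + 0.587×G + 0.114×B
Gray = 0.299×86 + 0.587×1 + 0.114×240
Gray = 25.714 + 0.587 + 27.360
Gray = 53.661 → round half up → 54
Gray = 54


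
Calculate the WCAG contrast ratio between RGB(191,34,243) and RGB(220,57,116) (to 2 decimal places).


Linearize each sRGB channel c=v/255: c/12.92 if c ≤ 0.04045 else ((c+0.055)/1.055)^2.4
L = 0.2126×R_lin + 0.7152×G_lin + 0.0722×B_lin
Color 1 (191,34,243):
  R=191: 191/255≈0.7490 > 0.04045 → ((0.7490+0.055)/1.055)^2.4 ≈ 0.52100
  G=34: 34/255≈0.1333 > 0.04045 → ((0.1333+0.055)/1.055)^2.4 ≈ 0.01600
  B=243: 243/255≈0.9529 > 0.04045 → ((0.9529+0.055)/1.055)^2.4 ≈ 0.89627
  L1 = 0.2126×0.52100 + 0.7152×0.01600 + 0.0722×0.89627 ≈ 0.18691
Color 2 (220,57,116):
  R=220: 220/255≈0.8627 > 0.04045 → ((0.8627+0.055)/1.055)^2.4 ≈ 0.71569
  G=57: 57/255≈0.2235 > 0.04045 → ((0.2235+0.055)/1.055)^2.4 ≈ 0.04092
  B=116: 116/255≈0.4549 > 0.04045 → ((0.4549+0.055)/1.055)^2.4 ≈ 0.17465
  L2 = 0.2126×0.71569 + 0.7152×0.04092 + 0.0722×0.17465 ≈ 0.19403
Lighter = 0.19403, Darker = 0.18691
Ratio = (L_lighter + 0.05) / (L_darker + 0.05)
Ratio = (0.19403 + 0.05) / (0.18691 + 0.05) = 0.24403 / 0.23691 ≈ 1.0300
Ratio ≈ 1.03:1


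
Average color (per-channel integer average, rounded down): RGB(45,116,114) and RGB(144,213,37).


Midpoint: each channel = ⌊(C₁+C₂)/2⌋
R: ⌊(45+144)/2⌋ = 94
G: ⌊(116+213)/2⌋ = 164
B: ⌊(114+37)/2⌋ = 75
= RGB(94, 164, 75)


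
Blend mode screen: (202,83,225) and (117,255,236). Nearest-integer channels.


Screen: C = 255 - (255-A)×(255-B)/255, rounded to nearest integer
R: 255 - (255-202)×(255-117)/255 = 255 - 7314/255 ≈ 255 - 28.682 = 226.318 → 226
G: 255 - (255-83)×(255-255)/255 = 255 - 0/255 ≈ 255 - 0.000 = 255.000 → 255
B: 255 - (255-225)×(255-236)/255 = 255 - 570/255 ≈ 255 - 2.235 = 252.765 → 253
= RGB(226, 255, 253)


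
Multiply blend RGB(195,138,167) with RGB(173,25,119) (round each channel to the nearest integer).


Multiply: C = A×B/255, rounded to nearest integer
R: 195×173/255 = 33735/255 ≈ 132.294 → 132
G: 138×25/255 = 3450/255 ≈ 13.529 → 14
B: 167×119/255 = 19873/255 ≈ 77.933 → 78
= RGB(132, 14, 78)


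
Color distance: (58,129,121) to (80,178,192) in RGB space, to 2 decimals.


d = √[(R₁-R₂)² + (G₁-G₂)² + (B₁-B₂)²]
d = √[(58-80)² + (129-178)² + (121-192)²]
d = √[484 + 2401 + 5041]
d = √7926
d ≈ 89.03


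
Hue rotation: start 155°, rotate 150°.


New hue = (H + rotation) mod 360
New hue = (155 + 150) mod 360
= 305 mod 360
= 305°


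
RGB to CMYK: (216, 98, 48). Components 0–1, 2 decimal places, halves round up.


R'=216/255≈0.8471, G'=98/255≈0.3843, B'=48/255≈0.1882
K = 1 - max(R',G',B') = 1 - 216/255 = 39/255 = 0.15294… → 0.15
(1-R'-K)/(1-K) simplifies to (max-R)/max with max = 216:
C = (216-216)/216 = 0/216 = 0 → 0.00
M = (216-98)/216 = 118/216 = 0.54629… → 0.55
Y = (216-48)/216 = 168/216 = 0.77777… → 0.78
= CMYK(0.00, 0.55, 0.78, 0.15)


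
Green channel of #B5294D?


Color: #B5294D
R = B5 = 181
G = 29 = 41
B = 4D = 77
Green = 41


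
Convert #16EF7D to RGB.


16 → 22 (R)
EF → 239 (G)
7D → 125 (B)
= RGB(22, 239, 125)


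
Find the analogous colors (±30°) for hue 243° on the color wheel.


Base hue: 243°
Left analog: (243 - 30) mod 360 = 213°
Right analog: (243 + 30) mod 360 = 273°
Analogous hues = 213° and 273°


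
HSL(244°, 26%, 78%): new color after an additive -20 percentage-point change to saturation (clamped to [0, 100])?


Original S = 26%
Adjustment = -20 percentage points
New S = 26 + (-20) = 6
Clamp to [0, 100] → 6
= HSL(244°, 6%, 78%)


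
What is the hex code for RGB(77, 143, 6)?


R = 77 → 4D (hex)
G = 143 → 8F (hex)
B = 6 → 06 (hex)
Hex = #4D8F06


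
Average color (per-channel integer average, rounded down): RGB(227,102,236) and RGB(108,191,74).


Midpoint: each channel = ⌊(C₁+C₂)/2⌋
R: ⌊(227+108)/2⌋ = 167
G: ⌊(102+191)/2⌋ = 146
B: ⌊(236+74)/2⌋ = 155
= RGB(167, 146, 155)


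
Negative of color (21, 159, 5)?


Invert: (255-R, 255-G, 255-B)
R: 255-21 = 234
G: 255-159 = 96
B: 255-5 = 250
= RGB(234, 96, 250)


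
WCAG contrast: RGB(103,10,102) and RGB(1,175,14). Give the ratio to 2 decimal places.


Linearize each sRGB channel c=v/255: c/12.92 if c ≤ 0.04045 else ((c+0.055)/1.055)^2.4
L = 0.2126×R_lin + 0.7152×G_lin + 0.0722×B_lin
Color 1 (103,10,102):
  R=103: 103/255≈0.4039 > 0.04045 → ((0.4039+0.055)/1.055)^2.4 ≈ 0.13563
  G=10: 10/255≈0.0392 ≤ 0.04045 → 0.0392/12.92 ≈ 0.00304
  B=102: 102/255≈0.4000 > 0.04045 → ((0.4000+0.055)/1.055)^2.4 ≈ 0.13287
  L1 = 0.2126×0.13563 + 0.7152×0.00304 + 0.0722×0.13287 ≈ 0.04060
Color 2 (1,175,14):
  R=1: 1/255≈0.0039 ≤ 0.04045 → 0.0039/12.92 ≈ 0.00030
  G=175: 175/255≈0.6863 > 0.04045 → ((0.6863+0.055)/1.055)^2.4 ≈ 0.42869
  B=14: 14/255≈0.0549 > 0.04045 → ((0.0549+0.055)/1.055)^2.4 ≈ 0.00439
  L2 = 0.2126×0.00030 + 0.7152×0.42869 + 0.0722×0.00439 ≈ 0.30698
Lighter = 0.30698, Darker = 0.04060
Ratio = (L_lighter + 0.05) / (L_darker + 0.05)
Ratio = (0.30698 + 0.05) / (0.04060 + 0.05) = 0.35698 / 0.09060 ≈ 3.9402
Ratio ≈ 3.94:1


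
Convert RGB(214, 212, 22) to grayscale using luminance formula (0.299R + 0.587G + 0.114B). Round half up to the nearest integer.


Gray = 0.299×R + 0.587×G + 0.114×B
Gray = 0.299×214 + 0.587×212 + 0.114×22
Gray = 63.986 + 124.444 + 2.508
Gray = 190.938 → round half up → 191
Gray = 191


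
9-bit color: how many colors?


Colors = 2^bits = 2^9
= 512 colors


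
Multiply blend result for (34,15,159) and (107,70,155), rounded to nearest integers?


Multiply: C = A×B/255, rounded to nearest integer
R: 34×107/255 = 3638/255 ≈ 14.267 → 14
G: 15×70/255 = 1050/255 ≈ 4.118 → 4
B: 159×155/255 = 24645/255 ≈ 96.647 → 97
= RGB(14, 4, 97)


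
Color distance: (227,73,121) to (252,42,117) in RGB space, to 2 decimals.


d = √[(R₁-R₂)² + (G₁-G₂)² + (B₁-B₂)²]
d = √[(227-252)² + (73-42)² + (121-117)²]
d = √[625 + 961 + 16]
d = √1602
d ≈ 40.02


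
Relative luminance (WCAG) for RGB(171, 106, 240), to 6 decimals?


Linearize each channel (sRGB transfer function): c = v/255; c_lin = c/12.92 if c ≤ 0.04045, else ((c+0.055)/1.055)^2.4
  R: 171/255 ≈ 0.670588 > 0.04045 → ((0.670588+0.055)/1.055)^2.4 ≈ 0.407240
  G: 106/255 ≈ 0.415686 > 0.04045 → ((0.415686+0.055)/1.055)^2.4 ≈ 0.144128
  B: 240/255 ≈ 0.941176 > 0.04045 → ((0.941176+0.055)/1.055)^2.4 ≈ 0.871367
R_lin = 0.407240, G_lin = 0.144128, B_lin = 0.871367
L = 0.2126×R + 0.7152×G + 0.0722×B
L = 0.2126×0.407240 + 0.7152×0.144128 + 0.0722×0.871367
L ≈ 0.252573


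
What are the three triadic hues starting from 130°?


Triadic: equally spaced at 120° intervals
H1 = 130°
H2 = (130 + 120) mod 360 = 250°
H3 = (130 + 240) mod 360 = 10°
Triadic = 130°, 250°, 10°


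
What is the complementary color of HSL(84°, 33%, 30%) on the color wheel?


Complement = opposite side of color wheel = hue + 180°
H' = (84 + 180) mod 360 = 264°
S and L unchanged.
= HSL(264°, 33%, 30%)


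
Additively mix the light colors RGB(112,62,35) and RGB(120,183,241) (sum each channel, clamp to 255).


Additive: each channel = min(255, C₁+C₂)
R: 112+120 = 232 → 232
G: 62+183 = 245 → 245
B: 35+241 = 276 → 255
= RGB(232, 245, 255)


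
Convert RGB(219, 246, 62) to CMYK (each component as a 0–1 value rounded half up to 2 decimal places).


R'=219/255≈0.8588, G'=246/255≈0.9647, B'=62/255≈0.2431
K = 1 - max(R',G',B') = 1 - 246/255 = 9/255 = 0.03529… → 0.04
(1-R'-K)/(1-K) simplifies to (max-R)/max with max = 246:
C = (246-219)/246 = 27/246 = 0.10975… → 0.11
M = (246-246)/246 = 0/246 = 0 → 0.00
Y = (246-62)/246 = 184/246 = 0.74796… → 0.75
= CMYK(0.11, 0.00, 0.75, 0.04)


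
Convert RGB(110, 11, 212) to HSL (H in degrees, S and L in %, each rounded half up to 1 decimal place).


Normalize: R'=110/255≈0.4314, G'=11/255≈0.0431, B'=212/255≈0.8314
Max=212/255, Min=11/255, Δ=Max-Min=201/255
L = (Max+Min)/2 = (212+11)/510 = 223/510 = 0.43725… → L = 43.7%
L ≤ 0.5 → S = Δ/(Max+Min) = 201/(212+11) = 201/223 = 0.90134… → S = 90.1%
(the 1/255 factors cancel in S and H, so raw channel differences can be used)
Max is B' → H = 60 × ((R-G)/Δ + 4) = 60 × ((110-11)/201 + 4)
  99/201 + 4 = 0.4925… + 4 = 4.4925…
  H = 60 × 4.4925… = 269.552…° → H = 269.6°
= HSL(269.6°, 90.1%, 43.7%)


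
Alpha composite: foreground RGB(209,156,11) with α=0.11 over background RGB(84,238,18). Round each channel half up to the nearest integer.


C = α×F + (1-α)×B, with 1-α = 0.89
R: 0.11×209 + 0.89×84 = 22.99 + 74.76 = 97.75 → 98
G: 0.11×156 + 0.89×238 = 17.16 + 211.82 = 228.98 → 229
B: 0.11×11 + 0.89×18 = 1.21 + 16.02 = 17.23 → 17
= RGB(98, 229, 17)


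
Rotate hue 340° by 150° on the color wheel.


New hue = (H + rotation) mod 360
New hue = (340 + 150) mod 360
= 490 mod 360
= 130°


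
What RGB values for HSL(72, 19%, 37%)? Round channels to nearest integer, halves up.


H=72°, S=0.19, L=0.37
C = (1-|2L-1|)×S = (1-|-0.26|)×0.19 = 0.1406
H' = H/60 = 72/60 ≈ 1.2000; X = C×(1-|H' mod 2 - 1|) = 0.11248
m = L - C/2 = 0.37 - 0.0703 = 0.2997
Sector ⌊H'⌋ = 1 → (R',G',B') = (0.11248, 0.1406, 0.0)
RGB = ((R'+m)×255, (G'+m)×255, (B'+m)×255) = (105.1059, 112.2765, 76.4235)
Round half up → RGB(105, 112, 76)


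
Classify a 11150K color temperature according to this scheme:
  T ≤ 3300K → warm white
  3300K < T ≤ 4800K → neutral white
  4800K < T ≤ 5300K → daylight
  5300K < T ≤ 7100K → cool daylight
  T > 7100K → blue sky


Temperature: 11150K
11150K > 7100K → blue sky
Classification: blue sky


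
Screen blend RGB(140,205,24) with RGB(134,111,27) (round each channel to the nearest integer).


Screen: C = 255 - (255-A)×(255-B)/255, rounded to nearest integer
R: 255 - (255-140)×(255-134)/255 = 255 - 13915/255 ≈ 255 - 54.569 = 200.431 → 200
G: 255 - (255-205)×(255-111)/255 = 255 - 7200/255 ≈ 255 - 28.235 = 226.765 → 227
B: 255 - (255-24)×(255-27)/255 = 255 - 52668/255 ≈ 255 - 206.541 = 48.459 → 48
= RGB(200, 227, 48)


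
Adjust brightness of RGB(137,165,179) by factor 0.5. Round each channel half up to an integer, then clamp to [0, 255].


Multiply each channel by 0.5, round half up, clamp to [0, 255]
R: 137×0.5 = 68.5 → round → 69
G: 165×0.5 = 82.5 → round → 83
B: 179×0.5 = 89.5 → round → 90
= RGB(69, 83, 90)


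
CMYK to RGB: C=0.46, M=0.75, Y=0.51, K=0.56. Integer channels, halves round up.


R = 255 × (1-C) × (1-K) = 255 × 0.54 × 0.44 = 60.588 → 61
G = 255 × (1-M) × (1-K) = 255 × 0.25 × 0.44 = 28.05 → 28
B = 255 × (1-Y) × (1-K) = 255 × 0.49 × 0.44 = 54.978 → 55
= RGB(61, 28, 55)


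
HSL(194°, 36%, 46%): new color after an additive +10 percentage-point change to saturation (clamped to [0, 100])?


Original S = 36%
Adjustment = +10 percentage points
New S = 36 + (10) = 46
Clamp to [0, 100] → 46
= HSL(194°, 46%, 46%)


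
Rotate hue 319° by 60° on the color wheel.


New hue = (H + rotation) mod 360
New hue = (319 + 60) mod 360
= 379 mod 360
= 19°


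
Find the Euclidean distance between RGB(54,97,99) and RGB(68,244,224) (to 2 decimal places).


d = √[(R₁-R₂)² + (G₁-G₂)² + (B₁-B₂)²]
d = √[(54-68)² + (97-244)² + (99-224)²]
d = √[196 + 21609 + 15625]
d = √37430
d ≈ 193.47


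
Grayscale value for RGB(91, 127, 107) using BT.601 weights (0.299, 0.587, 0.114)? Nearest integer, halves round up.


Gray = 0.299×R + 0.587×G + 0.114×B
Gray = 0.299×91 + 0.587×127 + 0.114×107
Gray = 27.209 + 74.549 + 12.198
Gray = 113.956 → round half up → 114
Gray = 114


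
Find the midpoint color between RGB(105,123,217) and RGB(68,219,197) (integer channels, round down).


Midpoint: each channel = ⌊(C₁+C₂)/2⌋
R: ⌊(105+68)/2⌋ = 86
G: ⌊(123+219)/2⌋ = 171
B: ⌊(217+197)/2⌋ = 207
= RGB(86, 171, 207)


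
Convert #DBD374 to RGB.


DB → 219 (R)
D3 → 211 (G)
74 → 116 (B)
= RGB(219, 211, 116)


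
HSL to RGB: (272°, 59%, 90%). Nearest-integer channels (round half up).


H=272°, S=0.59, L=0.90
C = (1-|2L-1|)×S = (1-|0.80|)×0.59 = 0.118
H' = H/60 = 272/60 ≈ 4.5333; X = C×(1-|H' mod 2 - 1|) ≈ 0.0629
m = L - C/2 = 0.90 - 0.059 = 0.841
Sector ⌊H'⌋ = 4 → (R',G',B') = (≈0.0629, 0.0, 0.118)
RGB = ((R'+m)×255, (G'+m)×255, (B'+m)×255) = (230.503, 214.455, 244.545)
Round half up → RGB(231, 214, 245)


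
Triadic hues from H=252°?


Triadic: equally spaced at 120° intervals
H1 = 252°
H2 = (252 + 120) mod 360 = 12°
H3 = (252 + 240) mod 360 = 132°
Triadic = 252°, 12°, 132°


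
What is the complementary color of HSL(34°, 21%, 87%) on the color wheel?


Complement = opposite side of color wheel = hue + 180°
H' = (34 + 180) mod 360 = 214°
S and L unchanged.
= HSL(214°, 21%, 87%)


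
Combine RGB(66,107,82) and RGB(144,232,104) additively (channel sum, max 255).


Additive: each channel = min(255, C₁+C₂)
R: 66+144 = 210 → 210
G: 107+232 = 339 → 255
B: 82+104 = 186 → 186
= RGB(210, 255, 186)


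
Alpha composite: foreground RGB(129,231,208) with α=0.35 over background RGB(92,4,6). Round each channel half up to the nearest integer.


C = α×F + (1-α)×B, with 1-α = 0.65
R: 0.35×129 + 0.65×92 = 45.15 + 59.80 = 104.95 → 105
G: 0.35×231 + 0.65×4 = 80.85 + 2.60 = 83.45 → 83
B: 0.35×208 + 0.65×6 = 72.80 + 3.90 = 76.70 → 77
= RGB(105, 83, 77)


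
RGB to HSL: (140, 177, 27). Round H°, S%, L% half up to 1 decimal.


Normalize: R'=140/255≈0.5490, G'=177/255≈0.6941, B'=27/255≈0.1059
Max=177/255, Min=27/255, Δ=Max-Min=150/255
L = (Max+Min)/2 = (177+27)/510 = 204/510 = 0.4 → L = 40.0%
L ≤ 0.5 → S = Δ/(Max+Min) = 150/(177+27) = 150/204 = 0.73529… → S = 73.5%
(the 1/255 factors cancel in S and H, so raw channel differences can be used)
Max is G' → H = 60 × ((B-R)/Δ + 2) = 60 × ((27-140)/150 + 2)
  -113/150 + 2 = -0.7533… + 2 = 1.2466…
  H = 60 × 1.2466… = 74.8° → H = 74.8°
= HSL(74.8°, 73.5%, 40.0%)


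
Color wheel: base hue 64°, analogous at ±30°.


Base hue: 64°
Left analog: (64 - 30) mod 360 = 34°
Right analog: (64 + 30) mod 360 = 94°
Analogous hues = 34° and 94°


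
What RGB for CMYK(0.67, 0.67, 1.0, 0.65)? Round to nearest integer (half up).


R = 255 × (1-C) × (1-K) = 255 × 0.33 × 0.35 = 29.4525 → 29
G = 255 × (1-M) × (1-K) = 255 × 0.33 × 0.35 = 29.4525 → 29
B = 255 × (1-Y) × (1-K) = 255 × 0.00 × 0.35 = 0
= RGB(29, 29, 0)


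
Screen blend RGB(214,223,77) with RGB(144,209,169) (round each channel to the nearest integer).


Screen: C = 255 - (255-A)×(255-B)/255, rounded to nearest integer
R: 255 - (255-214)×(255-144)/255 = 255 - 4551/255 ≈ 255 - 17.847 = 237.153 → 237
G: 255 - (255-223)×(255-209)/255 = 255 - 1472/255 ≈ 255 - 5.773 = 249.227 → 249
B: 255 - (255-77)×(255-169)/255 = 255 - 15308/255 ≈ 255 - 60.031 = 194.969 → 195
= RGB(237, 249, 195)


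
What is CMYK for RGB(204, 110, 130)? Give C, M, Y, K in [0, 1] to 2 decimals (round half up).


R'=204/255≈0.8000, G'=110/255≈0.4314, B'=130/255≈0.5098
K = 1 - max(R',G',B') = 1 - 204/255 = 51/255 = 0.2 → 0.20
(1-R'-K)/(1-K) simplifies to (max-R)/max with max = 204:
C = (204-204)/204 = 0/204 = 0 → 0.00
M = (204-110)/204 = 94/204 = 0.46078… → 0.46
Y = (204-130)/204 = 74/204 = 0.36274… → 0.36
= CMYK(0.00, 0.46, 0.36, 0.20)


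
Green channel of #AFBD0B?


Color: #AFBD0B
R = AF = 175
G = BD = 189
B = 0B = 11
Green = 189


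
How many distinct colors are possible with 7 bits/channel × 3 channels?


Total bits = 7 bits/channel × 3 channels = 21 bits
Distinct colors = 2^21
= 2,097,152 colors


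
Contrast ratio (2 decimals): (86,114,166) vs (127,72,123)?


Linearize each sRGB channel c=v/255: c/12.92 if c ≤ 0.04045 else ((c+0.055)/1.055)^2.4
L = 0.2126×R_lin + 0.7152×G_lin + 0.0722×B_lin
Color 1 (86,114,166):
  R=86: 86/255≈0.3373 > 0.04045 → ((0.3373+0.055)/1.055)^2.4 ≈ 0.09306
  G=114: 114/255≈0.4471 > 0.04045 → ((0.4471+0.055)/1.055)^2.4 ≈ 0.16827
  B=166: 166/255≈0.6510 > 0.04045 → ((0.6510+0.055)/1.055)^2.4 ≈ 0.38133
  L1 = 0.2126×0.09306 + 0.7152×0.16827 + 0.0722×0.38133 ≈ 0.16766
Color 2 (127,72,123):
  R=127: 127/255≈0.4980 > 0.04045 → ((0.4980+0.055)/1.055)^2.4 ≈ 0.21223
  G=72: 72/255≈0.2824 > 0.04045 → ((0.2824+0.055)/1.055)^2.4 ≈ 0.06480
  B=123: 123/255≈0.4824 > 0.04045 → ((0.4824+0.055)/1.055)^2.4 ≈ 0.19807
  L2 = 0.2126×0.21223 + 0.7152×0.06480 + 0.0722×0.19807 ≈ 0.10577
Lighter = 0.16766, Darker = 0.10577
Ratio = (L_lighter + 0.05) / (L_darker + 0.05)
Ratio = (0.16766 + 0.05) / (0.10577 + 0.05) = 0.21766 / 0.15577 ≈ 1.3973
Ratio ≈ 1.40:1


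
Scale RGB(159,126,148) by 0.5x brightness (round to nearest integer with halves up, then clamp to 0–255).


Multiply each channel by 0.5, round half up, clamp to [0, 255]
R: 159×0.5 = 79.5 → round → 80
G: 126×0.5 = 63
B: 148×0.5 = 74
= RGB(80, 63, 74)


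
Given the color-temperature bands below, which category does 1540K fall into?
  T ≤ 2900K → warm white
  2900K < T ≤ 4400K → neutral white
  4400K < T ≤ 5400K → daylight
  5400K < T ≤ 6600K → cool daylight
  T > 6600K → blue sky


Temperature: 1540K
1540K ≤ 2900K → warm white
Classification: warm white


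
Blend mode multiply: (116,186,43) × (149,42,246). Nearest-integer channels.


Multiply: C = A×B/255, rounded to nearest integer
R: 116×149/255 = 17284/255 ≈ 67.780 → 68
G: 186×42/255 = 7812/255 ≈ 30.635 → 31
B: 43×246/255 = 10578/255 ≈ 41.482 → 41
= RGB(68, 31, 41)


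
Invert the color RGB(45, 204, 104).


Invert: (255-R, 255-G, 255-B)
R: 255-45 = 210
G: 255-204 = 51
B: 255-104 = 151
= RGB(210, 51, 151)


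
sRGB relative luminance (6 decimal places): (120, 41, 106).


Linearize each channel (sRGB transfer function): c = v/255; c_lin = c/12.92 if c ≤ 0.04045, else ((c+0.055)/1.055)^2.4
  R: 120/255 ≈ 0.470588 > 0.04045 → ((0.470588+0.055)/1.055)^2.4 ≈ 0.187821
  G: 41/255 ≈ 0.160784 > 0.04045 → ((0.160784+0.055)/1.055)^2.4 ≈ 0.022174
  B: 106/255 ≈ 0.415686 > 0.04045 → ((0.415686+0.055)/1.055)^2.4 ≈ 0.144128
R_lin = 0.187821, G_lin = 0.022174, B_lin = 0.144128
L = 0.2126×R + 0.7152×G + 0.0722×B
L = 0.2126×0.187821 + 0.7152×0.022174 + 0.0722×0.144128
L ≈ 0.066196


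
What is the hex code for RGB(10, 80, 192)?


R = 10 → 0A (hex)
G = 80 → 50 (hex)
B = 192 → C0 (hex)
Hex = #0A50C0


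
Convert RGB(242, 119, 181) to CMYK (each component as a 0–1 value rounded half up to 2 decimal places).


R'=242/255≈0.9490, G'=119/255≈0.4667, B'=181/255≈0.7098
K = 1 - max(R',G',B') = 1 - 242/255 = 13/255 = 0.05098… → 0.05
(1-R'-K)/(1-K) simplifies to (max-R)/max with max = 242:
C = (242-242)/242 = 0/242 = 0 → 0.00
M = (242-119)/242 = 123/242 = 0.50826… → 0.51
Y = (242-181)/242 = 61/242 = 0.25206… → 0.25
= CMYK(0.00, 0.51, 0.25, 0.05)


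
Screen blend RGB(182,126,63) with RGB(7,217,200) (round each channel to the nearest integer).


Screen: C = 255 - (255-A)×(255-B)/255, rounded to nearest integer
R: 255 - (255-182)×(255-7)/255 = 255 - 18104/255 ≈ 255 - 70.996 = 184.004 → 184
G: 255 - (255-126)×(255-217)/255 = 255 - 4902/255 ≈ 255 - 19.224 = 235.776 → 236
B: 255 - (255-63)×(255-200)/255 = 255 - 10560/255 ≈ 255 - 41.412 = 213.588 → 214
= RGB(184, 236, 214)


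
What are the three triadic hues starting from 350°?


Triadic: equally spaced at 120° intervals
H1 = 350°
H2 = (350 + 120) mod 360 = 110°
H3 = (350 + 240) mod 360 = 230°
Triadic = 350°, 110°, 230°


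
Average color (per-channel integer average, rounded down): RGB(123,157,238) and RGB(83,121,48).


Midpoint: each channel = ⌊(C₁+C₂)/2⌋
R: ⌊(123+83)/2⌋ = 103
G: ⌊(157+121)/2⌋ = 139
B: ⌊(238+48)/2⌋ = 143
= RGB(103, 139, 143)


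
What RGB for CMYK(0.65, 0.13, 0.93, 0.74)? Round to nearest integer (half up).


R = 255 × (1-C) × (1-K) = 255 × 0.35 × 0.26 = 23.205 → 23
G = 255 × (1-M) × (1-K) = 255 × 0.87 × 0.26 = 57.681 → 58
B = 255 × (1-Y) × (1-K) = 255 × 0.07 × 0.26 = 4.641 → 5
= RGB(23, 58, 5)


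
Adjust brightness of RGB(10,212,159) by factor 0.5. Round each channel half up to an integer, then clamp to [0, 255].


Multiply each channel by 0.5, round half up, clamp to [0, 255]
R: 10×0.5 = 5
G: 212×0.5 = 106
B: 159×0.5 = 79.5 → round → 80
= RGB(5, 106, 80)


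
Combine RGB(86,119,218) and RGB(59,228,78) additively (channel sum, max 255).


Additive: each channel = min(255, C₁+C₂)
R: 86+59 = 145 → 145
G: 119+228 = 347 → 255
B: 218+78 = 296 → 255
= RGB(145, 255, 255)


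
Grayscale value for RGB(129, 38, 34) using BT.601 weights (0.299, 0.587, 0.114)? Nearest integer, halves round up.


Gray = 0.299×R + 0.587×G + 0.114×B
Gray = 0.299×129 + 0.587×38 + 0.114×34
Gray = 38.571 + 22.306 + 3.876
Gray = 64.753 → round half up → 65
Gray = 65


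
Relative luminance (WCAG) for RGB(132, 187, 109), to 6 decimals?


Linearize each channel (sRGB transfer function): c = v/255; c_lin = c/12.92 if c ≤ 0.04045, else ((c+0.055)/1.055)^2.4
  R: 132/255 ≈ 0.517647 > 0.04045 → ((0.517647+0.055)/1.055)^2.4 ≈ 0.230740
  G: 187/255 ≈ 0.733333 > 0.04045 → ((0.733333+0.055)/1.055)^2.4 ≈ 0.496933
  B: 109/255 ≈ 0.427451 > 0.04045 → ((0.427451+0.055)/1.055)^2.4 ≈ 0.152926
R_lin = 0.230740, G_lin = 0.496933, B_lin = 0.152926
L = 0.2126×R + 0.7152×G + 0.0722×B
L = 0.2126×0.230740 + 0.7152×0.496933 + 0.0722×0.152926
L ≈ 0.415503


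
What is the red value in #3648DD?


Color: #3648DD
R = 36 = 54
G = 48 = 72
B = DD = 221
Red = 54


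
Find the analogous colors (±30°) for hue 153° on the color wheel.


Base hue: 153°
Left analog: (153 - 30) mod 360 = 123°
Right analog: (153 + 30) mod 360 = 183°
Analogous hues = 123° and 183°


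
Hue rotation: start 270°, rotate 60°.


New hue = (H + rotation) mod 360
New hue = (270 + 60) mod 360
= 330 mod 360
= 330°


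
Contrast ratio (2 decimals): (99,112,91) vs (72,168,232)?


Linearize each sRGB channel c=v/255: c/12.92 if c ≤ 0.04045 else ((c+0.055)/1.055)^2.4
L = 0.2126×R_lin + 0.7152×G_lin + 0.0722×B_lin
Color 1 (99,112,91):
  R=99: 99/255≈0.3882 > 0.04045 → ((0.3882+0.055)/1.055)^2.4 ≈ 0.12477
  G=112: 112/255≈0.4392 > 0.04045 → ((0.4392+0.055)/1.055)^2.4 ≈ 0.16203
  B=91: 91/255≈0.3569 > 0.04045 → ((0.3569+0.055)/1.055)^2.4 ≈ 0.10462
  L1 = 0.2126×0.12477 + 0.7152×0.16203 + 0.0722×0.10462 ≈ 0.14996
Color 2 (72,168,232):
  R=72: 72/255≈0.2824 > 0.04045 → ((0.2824+0.055)/1.055)^2.4 ≈ 0.06480
  G=168: 168/255≈0.6588 > 0.04045 → ((0.6588+0.055)/1.055)^2.4 ≈ 0.39157
  B=232: 232/255≈0.9098 > 0.04045 → ((0.9098+0.055)/1.055)^2.4 ≈ 0.80695
  L2 = 0.2126×0.06480 + 0.7152×0.39157 + 0.0722×0.80695 ≈ 0.35209
Lighter = 0.35209, Darker = 0.14996
Ratio = (L_lighter + 0.05) / (L_darker + 0.05)
Ratio = (0.35209 + 0.05) / (0.14996 + 0.05) = 0.40209 / 0.19996 ≈ 2.0108
Ratio ≈ 2.01:1


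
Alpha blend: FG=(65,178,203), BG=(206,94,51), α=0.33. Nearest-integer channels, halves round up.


C = α×F + (1-α)×B, with 1-α = 0.67
R: 0.33×65 + 0.67×206 = 21.45 + 138.02 = 159.47 → 159
G: 0.33×178 + 0.67×94 = 58.74 + 62.98 = 121.72 → 122
B: 0.33×203 + 0.67×51 = 66.99 + 34.17 = 101.16 → 101
= RGB(159, 122, 101)


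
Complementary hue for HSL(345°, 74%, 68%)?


Complement = opposite side of color wheel = hue + 180°
H' = (345 + 180) mod 360 = 165°
S and L unchanged.
= HSL(165°, 74%, 68%)


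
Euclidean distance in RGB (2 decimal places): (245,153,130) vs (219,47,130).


d = √[(R₁-R₂)² + (G₁-G₂)² + (B₁-B₂)²]
d = √[(245-219)² + (153-47)² + (130-130)²]
d = √[676 + 11236 + 0]
d = √11912
d ≈ 109.14


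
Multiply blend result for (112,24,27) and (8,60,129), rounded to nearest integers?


Multiply: C = A×B/255, rounded to nearest integer
R: 112×8/255 = 896/255 ≈ 3.514 → 4
G: 24×60/255 = 1440/255 ≈ 5.647 → 6
B: 27×129/255 = 3483/255 ≈ 13.659 → 14
= RGB(4, 6, 14)


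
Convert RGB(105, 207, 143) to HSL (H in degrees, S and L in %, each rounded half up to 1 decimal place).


Normalize: R'=105/255≈0.4118, G'=207/255≈0.8118, B'=143/255≈0.5608
Max=207/255, Min=105/255, Δ=Max-Min=102/255
L = (Max+Min)/2 = (207+105)/510 = 312/510 = 0.61176… → L = 61.2%
L > 0.5 → S = Δ/(2-Max-Min) = 102/(510-207-105) = 102/198 = 0.51515… → S = 51.5%
(the 1/255 factors cancel in S and H, so raw channel differences can be used)
Max is G' → H = 60 × ((B-R)/Δ + 2) = 60 × ((143-105)/102 + 2)
  38/102 + 2 = 0.3725… + 2 = 2.3725…
  H = 60 × 2.3725… = 142.352…° → H = 142.4°
= HSL(142.4°, 51.5%, 61.2%)


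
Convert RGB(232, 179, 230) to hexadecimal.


R = 232 → E8 (hex)
G = 179 → B3 (hex)
B = 230 → E6 (hex)
Hex = #E8B3E6


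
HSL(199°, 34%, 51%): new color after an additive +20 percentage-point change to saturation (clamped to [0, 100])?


Original S = 34%
Adjustment = +20 percentage points
New S = 34 + (20) = 54
Clamp to [0, 100] → 54
= HSL(199°, 54%, 51%)


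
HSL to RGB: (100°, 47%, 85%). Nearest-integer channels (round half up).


H=100°, S=0.47, L=0.85
C = (1-|2L-1|)×S = (1-|0.70|)×0.47 = 0.141
H' = H/60 = 100/60 ≈ 1.6667; X = C×(1-|H' mod 2 - 1|) = 0.047
m = L - C/2 = 0.85 - 0.0705 = 0.7795
Sector ⌊H'⌋ = 1 → (R',G',B') = (0.047, 0.141, 0.0)
RGB = ((R'+m)×255, (G'+m)×255, (B'+m)×255) = (210.7575, 234.7275, 198.7725)
Round half up → RGB(211, 235, 199)


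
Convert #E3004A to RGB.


E3 → 227 (R)
00 → 0 (G)
4A → 74 (B)
= RGB(227, 0, 74)


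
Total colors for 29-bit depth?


Colors = 2^bits = 2^29
= 536,870,912 colors


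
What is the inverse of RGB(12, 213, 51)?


Invert: (255-R, 255-G, 255-B)
R: 255-12 = 243
G: 255-213 = 42
B: 255-51 = 204
= RGB(243, 42, 204)


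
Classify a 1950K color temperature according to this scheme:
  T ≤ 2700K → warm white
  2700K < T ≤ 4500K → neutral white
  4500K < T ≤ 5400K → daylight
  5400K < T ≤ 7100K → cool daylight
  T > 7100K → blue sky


Temperature: 1950K
1950K ≤ 2700K → warm white
Classification: warm white


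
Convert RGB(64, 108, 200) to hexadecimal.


R = 64 → 40 (hex)
G = 108 → 6C (hex)
B = 200 → C8 (hex)
Hex = #406CC8


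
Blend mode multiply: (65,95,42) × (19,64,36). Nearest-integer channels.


Multiply: C = A×B/255, rounded to nearest integer
R: 65×19/255 = 1235/255 ≈ 4.843 → 5
G: 95×64/255 = 6080/255 ≈ 23.843 → 24
B: 42×36/255 = 1512/255 ≈ 5.929 → 6
= RGB(5, 24, 6)


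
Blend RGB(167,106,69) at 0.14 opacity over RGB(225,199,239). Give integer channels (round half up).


C = α×F + (1-α)×B, with 1-α = 0.86
R: 0.14×167 + 0.86×225 = 23.38 + 193.50 = 216.88 → 217
G: 0.14×106 + 0.86×199 = 14.84 + 171.14 = 185.98 → 186
B: 0.14×69 + 0.86×239 = 9.66 + 205.54 = 215.20 → 215
= RGB(217, 186, 215)


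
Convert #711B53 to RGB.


71 → 113 (R)
1B → 27 (G)
53 → 83 (B)
= RGB(113, 27, 83)


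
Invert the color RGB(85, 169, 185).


Invert: (255-R, 255-G, 255-B)
R: 255-85 = 170
G: 255-169 = 86
B: 255-185 = 70
= RGB(170, 86, 70)


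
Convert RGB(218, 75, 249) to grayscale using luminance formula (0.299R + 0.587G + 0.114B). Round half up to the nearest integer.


Gray = 0.299×R + 0.587×G + 0.114×B
Gray = 0.299×218 + 0.587×75 + 0.114×249
Gray = 65.182 + 44.025 + 28.386
Gray = 137.593 → round half up → 138
Gray = 138


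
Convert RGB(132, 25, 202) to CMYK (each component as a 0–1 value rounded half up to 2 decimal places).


R'=132/255≈0.5176, G'=25/255≈0.0980, B'=202/255≈0.7922
K = 1 - max(R',G',B') = 1 - 202/255 = 53/255 = 0.20784… → 0.21
(1-R'-K)/(1-K) simplifies to (max-R)/max with max = 202:
C = (202-132)/202 = 70/202 = 0.34653… → 0.35
M = (202-25)/202 = 177/202 = 0.87623… → 0.88
Y = (202-202)/202 = 0/202 = 0 → 0.00
= CMYK(0.35, 0.88, 0.00, 0.21)


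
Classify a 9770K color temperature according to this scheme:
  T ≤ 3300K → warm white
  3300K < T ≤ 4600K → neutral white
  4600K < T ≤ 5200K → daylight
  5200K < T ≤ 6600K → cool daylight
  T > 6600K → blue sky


Temperature: 9770K
9770K > 6600K → blue sky
Classification: blue sky


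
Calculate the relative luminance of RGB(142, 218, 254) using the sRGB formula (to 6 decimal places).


Linearize each channel (sRGB transfer function): c = v/255; c_lin = c/12.92 if c ≤ 0.04045, else ((c+0.055)/1.055)^2.4
  R: 142/255 ≈ 0.556863 > 0.04045 → ((0.556863+0.055)/1.055)^2.4 ≈ 0.270498
  G: 218/255 ≈ 0.854902 > 0.04045 → ((0.854902+0.055)/1.055)^2.4 ≈ 0.701102
  B: 254/255 ≈ 0.996078 > 0.04045 → ((0.996078+0.055)/1.055)^2.4 ≈ 0.991102
R_lin = 0.270498, G_lin = 0.701102, B_lin = 0.991102
L = 0.2126×R + 0.7152×G + 0.0722×B
L = 0.2126×0.270498 + 0.7152×0.701102 + 0.0722×0.991102
L ≈ 0.630493


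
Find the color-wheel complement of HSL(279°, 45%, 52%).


Complement = opposite side of color wheel = hue + 180°
H' = (279 + 180) mod 360 = 99°
S and L unchanged.
= HSL(99°, 45%, 52%)


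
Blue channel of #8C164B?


Color: #8C164B
R = 8C = 140
G = 16 = 22
B = 4B = 75
Blue = 75


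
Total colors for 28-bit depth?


Colors = 2^bits = 2^28
= 268,435,456 colors


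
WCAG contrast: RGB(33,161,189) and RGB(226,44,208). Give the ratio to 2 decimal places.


Linearize each sRGB channel c=v/255: c/12.92 if c ≤ 0.04045 else ((c+0.055)/1.055)^2.4
L = 0.2126×R_lin + 0.7152×G_lin + 0.0722×B_lin
Color 1 (33,161,189):
  R=33: 33/255≈0.1294 > 0.04045 → ((0.1294+0.055)/1.055)^2.4 ≈ 0.01521
  G=161: 161/255≈0.6314 > 0.04045 → ((0.6314+0.055)/1.055)^2.4 ≈ 0.35640
  B=189: 189/255≈0.7412 > 0.04045 → ((0.7412+0.055)/1.055)^2.4 ≈ 0.50888
  L1 = 0.2126×0.01521 + 0.7152×0.35640 + 0.0722×0.50888 ≈ 0.29487
Color 2 (226,44,208):
  R=226: 226/255≈0.8863 > 0.04045 → ((0.8863+0.055)/1.055)^2.4 ≈ 0.76052
  G=44: 44/255≈0.1725 > 0.04045 → ((0.1725+0.055)/1.055)^2.4 ≈ 0.02519
  B=208: 208/255≈0.8157 > 0.04045 → ((0.8157+0.055)/1.055)^2.4 ≈ 0.63076
  L2 = 0.2126×0.76052 + 0.7152×0.02519 + 0.0722×0.63076 ≈ 0.22524
Lighter = 0.29487, Darker = 0.22524
Ratio = (L_lighter + 0.05) / (L_darker + 0.05)
Ratio = (0.29487 + 0.05) / (0.22524 + 0.05) = 0.34487 / 0.27524 ≈ 1.2530
Ratio ≈ 1.25:1


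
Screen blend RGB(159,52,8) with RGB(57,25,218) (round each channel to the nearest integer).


Screen: C = 255 - (255-A)×(255-B)/255, rounded to nearest integer
R: 255 - (255-159)×(255-57)/255 = 255 - 19008/255 ≈ 255 - 74.541 = 180.459 → 180
G: 255 - (255-52)×(255-25)/255 = 255 - 46690/255 ≈ 255 - 183.098 = 71.902 → 72
B: 255 - (255-8)×(255-218)/255 = 255 - 9139/255 ≈ 255 - 35.839 = 219.161 → 219
= RGB(180, 72, 219)
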